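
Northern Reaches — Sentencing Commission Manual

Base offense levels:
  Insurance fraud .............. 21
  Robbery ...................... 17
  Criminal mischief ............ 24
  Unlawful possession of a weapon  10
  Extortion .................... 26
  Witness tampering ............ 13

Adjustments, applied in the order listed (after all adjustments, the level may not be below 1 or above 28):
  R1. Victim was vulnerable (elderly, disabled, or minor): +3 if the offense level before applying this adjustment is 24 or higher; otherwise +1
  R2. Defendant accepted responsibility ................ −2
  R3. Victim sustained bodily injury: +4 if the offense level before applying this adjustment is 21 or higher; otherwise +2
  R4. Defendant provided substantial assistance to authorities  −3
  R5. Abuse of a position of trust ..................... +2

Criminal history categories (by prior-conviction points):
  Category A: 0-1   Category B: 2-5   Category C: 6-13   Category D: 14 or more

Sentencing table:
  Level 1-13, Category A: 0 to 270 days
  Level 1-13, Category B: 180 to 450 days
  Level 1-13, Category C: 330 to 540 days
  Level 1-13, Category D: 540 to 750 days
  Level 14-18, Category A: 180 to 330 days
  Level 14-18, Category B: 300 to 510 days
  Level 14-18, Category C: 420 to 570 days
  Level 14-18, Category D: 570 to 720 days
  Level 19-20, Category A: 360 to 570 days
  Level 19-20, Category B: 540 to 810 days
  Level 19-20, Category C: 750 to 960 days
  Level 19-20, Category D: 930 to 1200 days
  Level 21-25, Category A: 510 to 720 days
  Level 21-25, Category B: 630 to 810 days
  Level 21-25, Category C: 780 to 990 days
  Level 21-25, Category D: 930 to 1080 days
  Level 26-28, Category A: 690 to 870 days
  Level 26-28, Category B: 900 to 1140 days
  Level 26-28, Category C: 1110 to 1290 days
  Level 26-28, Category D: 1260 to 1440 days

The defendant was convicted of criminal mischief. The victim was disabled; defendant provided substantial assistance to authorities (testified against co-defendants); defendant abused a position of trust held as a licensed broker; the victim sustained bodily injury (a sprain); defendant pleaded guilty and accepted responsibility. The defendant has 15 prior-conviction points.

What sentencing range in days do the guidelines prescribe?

1260-1440 days

Base offense level for criminal mischief: 24.
R1 applies (level before this adjustment is 24 ≥ 24, so +3): 24 + 3 = 27.
R2 applies: 27 − 2 = 25.
R3 applies (level before this adjustment is 25 ≥ 21, so +4): 25 + 4 = 29.
R4 applies: 29 − 3 = 26.
R5 applies: 26 + 2 = 28.
Final offense level: 28.
Criminal history: 15 prior points → Category D (14+).
Level 28 falls in the 26-28 band.
Grid: Level 26-28 × Category D = 1260-1440 days.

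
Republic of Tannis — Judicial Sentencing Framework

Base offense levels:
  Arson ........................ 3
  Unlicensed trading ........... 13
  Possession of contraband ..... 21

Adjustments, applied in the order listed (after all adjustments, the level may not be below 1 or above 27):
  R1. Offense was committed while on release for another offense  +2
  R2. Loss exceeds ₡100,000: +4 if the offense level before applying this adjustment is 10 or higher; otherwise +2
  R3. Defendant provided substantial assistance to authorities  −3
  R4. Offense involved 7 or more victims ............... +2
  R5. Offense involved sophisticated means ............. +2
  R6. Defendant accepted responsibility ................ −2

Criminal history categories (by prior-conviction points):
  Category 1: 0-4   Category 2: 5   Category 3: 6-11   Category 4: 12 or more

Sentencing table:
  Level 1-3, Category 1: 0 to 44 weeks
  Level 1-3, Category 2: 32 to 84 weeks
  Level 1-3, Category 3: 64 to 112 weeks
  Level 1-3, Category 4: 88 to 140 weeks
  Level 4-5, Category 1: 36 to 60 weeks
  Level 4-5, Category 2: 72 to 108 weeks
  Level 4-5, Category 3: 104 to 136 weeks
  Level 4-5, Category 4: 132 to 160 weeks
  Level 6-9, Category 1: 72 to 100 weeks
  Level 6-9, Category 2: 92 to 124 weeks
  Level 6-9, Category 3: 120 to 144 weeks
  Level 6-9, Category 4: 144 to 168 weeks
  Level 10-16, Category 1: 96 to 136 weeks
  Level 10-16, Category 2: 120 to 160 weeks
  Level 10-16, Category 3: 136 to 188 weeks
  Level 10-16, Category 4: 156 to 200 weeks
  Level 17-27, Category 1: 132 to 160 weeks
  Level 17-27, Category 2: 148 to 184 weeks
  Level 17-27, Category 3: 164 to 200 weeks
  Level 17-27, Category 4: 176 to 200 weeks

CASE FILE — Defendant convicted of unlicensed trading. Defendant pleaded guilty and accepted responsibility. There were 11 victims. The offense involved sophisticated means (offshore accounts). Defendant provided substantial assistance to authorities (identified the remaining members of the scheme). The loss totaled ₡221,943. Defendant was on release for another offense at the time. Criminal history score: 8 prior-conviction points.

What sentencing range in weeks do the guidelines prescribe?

164-200 weeks

Base offense level for unlicensed trading: 13.
R1 applies: 13 + 2 = 15.
R2 applies (level before this adjustment is 15 ≥ 10, so +4): 15 + 4 = 19.
R3 applies: 19 − 3 = 16.
R4 applies: 16 + 2 = 18.
R5 applies: 18 + 2 = 20.
R6 applies: 20 − 2 = 18.
Final offense level: 18.
Criminal history: 8 prior points → Category 3 (6-11).
Level 18 falls in the 17-27 band.
Grid: Level 17-27 × Category 3 = 164-200 weeks.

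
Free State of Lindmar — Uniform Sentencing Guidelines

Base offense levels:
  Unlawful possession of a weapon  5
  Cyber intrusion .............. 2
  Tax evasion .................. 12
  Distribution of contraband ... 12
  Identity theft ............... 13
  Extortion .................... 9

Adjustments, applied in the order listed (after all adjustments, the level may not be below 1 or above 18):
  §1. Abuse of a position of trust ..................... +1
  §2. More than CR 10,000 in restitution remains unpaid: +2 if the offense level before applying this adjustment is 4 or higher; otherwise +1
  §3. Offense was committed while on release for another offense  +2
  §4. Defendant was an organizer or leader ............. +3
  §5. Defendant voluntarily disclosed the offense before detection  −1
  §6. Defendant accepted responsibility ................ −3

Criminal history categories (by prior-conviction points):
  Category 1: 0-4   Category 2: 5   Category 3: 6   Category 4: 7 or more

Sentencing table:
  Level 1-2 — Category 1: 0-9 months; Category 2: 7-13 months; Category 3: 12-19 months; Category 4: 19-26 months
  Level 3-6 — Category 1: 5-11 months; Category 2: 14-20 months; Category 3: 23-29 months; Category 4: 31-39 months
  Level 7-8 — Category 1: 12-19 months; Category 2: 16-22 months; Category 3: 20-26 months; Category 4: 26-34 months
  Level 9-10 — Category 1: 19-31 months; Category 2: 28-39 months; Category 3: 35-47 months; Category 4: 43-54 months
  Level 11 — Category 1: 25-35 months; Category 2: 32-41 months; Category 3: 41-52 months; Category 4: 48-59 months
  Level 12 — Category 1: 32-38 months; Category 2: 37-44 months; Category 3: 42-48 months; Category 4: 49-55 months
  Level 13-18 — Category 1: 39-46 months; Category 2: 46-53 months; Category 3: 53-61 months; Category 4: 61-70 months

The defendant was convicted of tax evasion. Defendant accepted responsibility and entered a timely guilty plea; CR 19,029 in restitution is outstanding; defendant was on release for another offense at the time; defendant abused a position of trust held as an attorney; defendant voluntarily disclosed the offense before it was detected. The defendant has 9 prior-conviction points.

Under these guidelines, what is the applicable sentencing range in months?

61-70 months

Base offense level for tax evasion: 12.
§1 applies: 12 + 1 = 13.
§2 applies (level before this adjustment is 13 ≥ 4, so +2): 13 + 2 = 15.
§3 applies: 15 + 2 = 17.
§4 does not apply.
§5 applies: 17 − 1 = 16.
§6 applies: 16 − 3 = 13.
Final offense level: 13.
Criminal history: 9 prior points → Category 4 (7+).
Level 13 falls in the 13-18 band.
Grid: Level 13-18 × Category 4 = 61-70 months.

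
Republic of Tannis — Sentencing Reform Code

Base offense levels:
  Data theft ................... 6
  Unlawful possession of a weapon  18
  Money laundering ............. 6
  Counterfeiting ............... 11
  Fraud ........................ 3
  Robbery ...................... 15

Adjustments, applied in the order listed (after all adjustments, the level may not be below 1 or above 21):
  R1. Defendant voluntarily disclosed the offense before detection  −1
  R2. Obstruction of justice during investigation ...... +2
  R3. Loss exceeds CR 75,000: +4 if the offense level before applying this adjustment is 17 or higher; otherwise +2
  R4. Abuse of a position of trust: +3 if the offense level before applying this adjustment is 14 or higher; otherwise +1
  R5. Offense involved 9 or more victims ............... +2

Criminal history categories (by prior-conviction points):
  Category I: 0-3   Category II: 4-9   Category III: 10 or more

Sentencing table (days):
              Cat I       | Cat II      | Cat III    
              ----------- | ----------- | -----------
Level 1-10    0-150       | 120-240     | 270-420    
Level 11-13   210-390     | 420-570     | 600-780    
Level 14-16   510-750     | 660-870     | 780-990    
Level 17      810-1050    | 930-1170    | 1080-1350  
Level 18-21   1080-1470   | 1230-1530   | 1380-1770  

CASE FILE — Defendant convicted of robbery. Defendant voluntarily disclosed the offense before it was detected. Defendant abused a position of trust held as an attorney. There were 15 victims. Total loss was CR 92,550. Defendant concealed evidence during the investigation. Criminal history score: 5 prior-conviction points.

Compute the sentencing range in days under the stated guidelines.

Base offense level for robbery: 15.
R1 applies: 15 − 1 = 14.
R2 applies: 14 + 2 = 16.
R3 applies (level before this adjustment is 16 < 17, so +2): 16 + 2 = 18.
R4 applies (level before this adjustment is 18 ≥ 14, so +3): 18 + 3 = 21.
R5 applies: 21 + 2 = 23.
Level 23 exceeds the maximum of 21; capped at 21.
Final offense level: 21.
Criminal history: 5 prior points → Category II (4-9).
Level 21 falls in the 18-21 band.
Grid: Level 18-21 × Category II = 1230-1530 days.

1230-1530 days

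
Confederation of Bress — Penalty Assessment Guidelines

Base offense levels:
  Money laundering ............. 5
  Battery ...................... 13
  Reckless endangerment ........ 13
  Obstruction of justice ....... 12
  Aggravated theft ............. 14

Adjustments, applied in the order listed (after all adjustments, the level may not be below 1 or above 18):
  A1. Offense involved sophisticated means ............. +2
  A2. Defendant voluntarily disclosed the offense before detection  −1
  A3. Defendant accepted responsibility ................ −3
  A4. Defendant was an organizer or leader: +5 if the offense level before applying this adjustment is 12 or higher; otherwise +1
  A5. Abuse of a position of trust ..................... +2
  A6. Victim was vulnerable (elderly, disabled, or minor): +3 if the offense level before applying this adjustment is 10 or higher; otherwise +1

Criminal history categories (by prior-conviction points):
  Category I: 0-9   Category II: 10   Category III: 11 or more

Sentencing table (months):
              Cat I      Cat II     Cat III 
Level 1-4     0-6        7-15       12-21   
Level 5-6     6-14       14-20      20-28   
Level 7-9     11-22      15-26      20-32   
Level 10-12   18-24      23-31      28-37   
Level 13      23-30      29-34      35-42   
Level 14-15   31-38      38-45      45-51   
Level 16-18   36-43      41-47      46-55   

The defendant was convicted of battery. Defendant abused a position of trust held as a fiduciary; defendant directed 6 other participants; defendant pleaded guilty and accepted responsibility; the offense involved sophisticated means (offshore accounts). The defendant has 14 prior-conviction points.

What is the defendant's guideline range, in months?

46-55 months

Base offense level for battery: 13.
A1 applies: 13 + 2 = 15.
A3 applies: 15 − 3 = 12.
A4 applies (level before this adjustment is 12 ≥ 12, so +5): 12 + 5 = 17.
A5 applies: 17 + 2 = 19.
Level 19 exceeds the maximum of 18; capped at 18.
Final offense level: 18.
Criminal history: 14 prior points → Category III (11+).
Level 18 falls in the 16-18 band.
Grid: Level 16-18 × Category III = 46-55 months.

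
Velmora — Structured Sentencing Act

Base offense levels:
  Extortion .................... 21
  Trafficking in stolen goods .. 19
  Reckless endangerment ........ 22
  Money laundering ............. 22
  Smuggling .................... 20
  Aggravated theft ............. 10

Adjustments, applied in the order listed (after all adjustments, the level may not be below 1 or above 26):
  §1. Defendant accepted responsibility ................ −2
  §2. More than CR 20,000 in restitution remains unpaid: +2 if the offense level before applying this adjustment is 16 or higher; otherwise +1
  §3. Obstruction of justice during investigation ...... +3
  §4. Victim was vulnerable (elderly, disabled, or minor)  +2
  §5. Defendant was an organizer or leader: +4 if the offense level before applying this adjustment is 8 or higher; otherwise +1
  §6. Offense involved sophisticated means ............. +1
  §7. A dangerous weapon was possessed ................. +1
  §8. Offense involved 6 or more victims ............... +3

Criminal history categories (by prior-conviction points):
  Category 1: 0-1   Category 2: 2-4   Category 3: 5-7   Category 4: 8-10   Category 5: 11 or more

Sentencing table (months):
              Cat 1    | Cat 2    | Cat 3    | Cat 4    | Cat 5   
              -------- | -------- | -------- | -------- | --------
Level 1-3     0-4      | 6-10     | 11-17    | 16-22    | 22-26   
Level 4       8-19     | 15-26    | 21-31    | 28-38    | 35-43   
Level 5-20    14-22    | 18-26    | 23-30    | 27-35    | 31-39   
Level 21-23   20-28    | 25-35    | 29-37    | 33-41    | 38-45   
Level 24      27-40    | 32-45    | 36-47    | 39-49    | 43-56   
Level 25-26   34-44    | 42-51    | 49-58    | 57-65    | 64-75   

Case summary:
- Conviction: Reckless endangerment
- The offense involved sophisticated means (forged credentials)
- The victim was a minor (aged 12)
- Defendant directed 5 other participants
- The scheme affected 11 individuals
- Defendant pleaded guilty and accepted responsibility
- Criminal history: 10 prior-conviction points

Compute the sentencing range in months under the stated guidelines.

Base offense level for reckless endangerment: 22.
§1 applies: 22 − 2 = 20.
§2 does not apply.
§4 applies: 20 + 2 = 22.
§5 applies (level before this adjustment is 22 ≥ 8, so +4): 22 + 4 = 26.
§6 applies: 26 + 1 = 27.
§7 does not apply.
§8 applies: 27 + 3 = 30.
Level 30 exceeds the maximum of 26; capped at 26.
Final offense level: 26.
Criminal history: 10 prior points → Category 4 (8-10).
Level 26 falls in the 25-26 band.
Grid: Level 25-26 × Category 4 = 57-65 months.

57-65 months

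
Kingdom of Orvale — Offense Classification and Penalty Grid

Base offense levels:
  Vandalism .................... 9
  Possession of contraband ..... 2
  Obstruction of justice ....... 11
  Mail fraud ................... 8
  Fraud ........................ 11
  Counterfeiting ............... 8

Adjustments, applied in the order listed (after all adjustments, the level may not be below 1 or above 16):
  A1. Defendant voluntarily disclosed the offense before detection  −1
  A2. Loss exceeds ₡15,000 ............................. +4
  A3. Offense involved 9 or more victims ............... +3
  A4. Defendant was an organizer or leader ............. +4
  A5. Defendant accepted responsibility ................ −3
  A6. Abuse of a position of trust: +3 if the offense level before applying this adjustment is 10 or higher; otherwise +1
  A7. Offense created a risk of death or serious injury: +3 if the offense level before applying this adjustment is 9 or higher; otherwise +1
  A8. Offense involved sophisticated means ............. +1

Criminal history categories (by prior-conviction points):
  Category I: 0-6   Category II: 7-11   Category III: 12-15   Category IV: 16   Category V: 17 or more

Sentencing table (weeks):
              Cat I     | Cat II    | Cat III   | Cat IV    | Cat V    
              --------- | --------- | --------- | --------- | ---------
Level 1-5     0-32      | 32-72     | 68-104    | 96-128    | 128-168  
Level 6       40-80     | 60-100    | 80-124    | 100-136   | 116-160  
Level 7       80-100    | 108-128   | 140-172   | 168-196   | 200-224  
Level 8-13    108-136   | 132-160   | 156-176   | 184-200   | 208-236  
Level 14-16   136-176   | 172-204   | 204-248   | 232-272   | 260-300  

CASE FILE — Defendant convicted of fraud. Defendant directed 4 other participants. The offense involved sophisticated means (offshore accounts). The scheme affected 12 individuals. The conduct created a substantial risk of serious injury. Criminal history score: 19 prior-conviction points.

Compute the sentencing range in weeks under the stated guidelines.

Base offense level for fraud: 11.
A1 does not apply.
A3 applies: 11 + 3 = 14.
A4 applies: 14 + 4 = 18.
A7 applies (level before this adjustment is 18 ≥ 9, so +3): 18 + 3 = 21.
A8 applies: 21 + 1 = 22.
Level 22 exceeds the maximum of 16; capped at 16.
Final offense level: 16.
Criminal history: 19 prior points → Category V (17+).
Level 16 falls in the 14-16 band.
Grid: Level 14-16 × Category V = 260-300 weeks.

260-300 weeks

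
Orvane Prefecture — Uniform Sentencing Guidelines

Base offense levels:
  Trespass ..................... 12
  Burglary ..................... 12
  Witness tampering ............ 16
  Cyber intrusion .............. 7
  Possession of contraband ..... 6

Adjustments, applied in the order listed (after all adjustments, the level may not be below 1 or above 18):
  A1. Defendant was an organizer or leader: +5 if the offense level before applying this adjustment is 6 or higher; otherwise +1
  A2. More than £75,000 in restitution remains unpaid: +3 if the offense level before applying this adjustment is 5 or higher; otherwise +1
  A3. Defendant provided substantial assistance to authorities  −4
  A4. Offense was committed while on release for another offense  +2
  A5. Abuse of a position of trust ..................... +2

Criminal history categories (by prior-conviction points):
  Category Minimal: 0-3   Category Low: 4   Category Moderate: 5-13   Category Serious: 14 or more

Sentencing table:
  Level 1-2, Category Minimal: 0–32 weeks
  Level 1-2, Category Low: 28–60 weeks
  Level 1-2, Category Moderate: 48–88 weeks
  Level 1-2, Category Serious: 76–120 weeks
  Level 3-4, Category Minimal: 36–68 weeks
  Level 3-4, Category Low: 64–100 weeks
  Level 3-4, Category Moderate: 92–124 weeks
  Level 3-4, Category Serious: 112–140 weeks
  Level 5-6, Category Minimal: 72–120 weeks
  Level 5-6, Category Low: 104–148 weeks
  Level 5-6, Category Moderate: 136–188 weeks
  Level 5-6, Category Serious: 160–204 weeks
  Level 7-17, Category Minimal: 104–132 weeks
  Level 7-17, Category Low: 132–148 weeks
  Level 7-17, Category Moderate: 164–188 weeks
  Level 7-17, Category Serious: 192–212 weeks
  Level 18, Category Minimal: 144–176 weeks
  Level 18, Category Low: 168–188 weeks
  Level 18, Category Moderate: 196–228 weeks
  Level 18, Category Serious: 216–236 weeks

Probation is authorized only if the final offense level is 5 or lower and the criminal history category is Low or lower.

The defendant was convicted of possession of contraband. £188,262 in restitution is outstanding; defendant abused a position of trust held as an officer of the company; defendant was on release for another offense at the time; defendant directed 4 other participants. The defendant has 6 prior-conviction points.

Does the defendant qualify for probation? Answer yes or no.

Base offense level for possession of contraband: 6.
A1 applies (level before this adjustment is 6 ≥ 6, so +5): 6 + 5 = 11.
A2 applies (level before this adjustment is 11 ≥ 5, so +3): 11 + 3 = 14.
A4 applies: 14 + 2 = 16.
A5 applies: 16 + 2 = 18.
Final offense level: 18.
Criminal history: 6 prior points → Category Moderate (5-13).
Level 18 falls in the 18 band.
Grid: Level 18 × Category Moderate = 196-228 weeks.
Probation check: level 18 > 5 and category Moderate > Low → not eligible.

No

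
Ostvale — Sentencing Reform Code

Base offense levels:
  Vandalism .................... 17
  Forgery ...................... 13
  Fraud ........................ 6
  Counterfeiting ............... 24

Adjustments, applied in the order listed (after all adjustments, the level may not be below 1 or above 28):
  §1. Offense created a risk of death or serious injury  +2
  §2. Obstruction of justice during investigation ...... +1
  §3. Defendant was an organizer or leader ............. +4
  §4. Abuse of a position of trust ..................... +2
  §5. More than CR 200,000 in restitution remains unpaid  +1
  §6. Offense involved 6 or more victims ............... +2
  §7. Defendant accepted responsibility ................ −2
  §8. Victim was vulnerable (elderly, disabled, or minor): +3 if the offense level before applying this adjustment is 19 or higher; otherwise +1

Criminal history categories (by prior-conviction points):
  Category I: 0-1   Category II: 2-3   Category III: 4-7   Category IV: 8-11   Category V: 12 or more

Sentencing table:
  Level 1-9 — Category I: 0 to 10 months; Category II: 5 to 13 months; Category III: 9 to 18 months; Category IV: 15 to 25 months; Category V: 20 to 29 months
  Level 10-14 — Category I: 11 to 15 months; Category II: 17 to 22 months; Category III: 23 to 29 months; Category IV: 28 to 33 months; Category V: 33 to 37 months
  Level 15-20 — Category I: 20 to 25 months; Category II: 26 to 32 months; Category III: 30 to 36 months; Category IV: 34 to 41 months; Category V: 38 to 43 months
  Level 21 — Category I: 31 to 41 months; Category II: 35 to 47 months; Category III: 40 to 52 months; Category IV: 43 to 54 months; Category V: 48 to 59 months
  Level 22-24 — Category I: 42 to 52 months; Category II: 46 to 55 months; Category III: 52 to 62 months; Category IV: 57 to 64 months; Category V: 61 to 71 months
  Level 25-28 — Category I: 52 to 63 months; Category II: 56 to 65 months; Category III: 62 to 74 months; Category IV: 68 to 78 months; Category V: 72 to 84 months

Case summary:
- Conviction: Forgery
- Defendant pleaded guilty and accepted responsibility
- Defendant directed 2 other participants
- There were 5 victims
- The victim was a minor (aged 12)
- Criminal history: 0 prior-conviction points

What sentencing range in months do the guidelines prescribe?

Base offense level for forgery: 13.
§3 applies: 13 + 4 = 17.
§7 applies: 17 − 2 = 15.
§8 applies (level before this adjustment is 15 < 19, so +1): 15 + 1 = 16.
Final offense level: 16.
Criminal history: 0 prior points → Category I (0-1).
Level 16 falls in the 15-20 band.
Grid: Level 15-20 × Category I = 20-25 months.

20-25 months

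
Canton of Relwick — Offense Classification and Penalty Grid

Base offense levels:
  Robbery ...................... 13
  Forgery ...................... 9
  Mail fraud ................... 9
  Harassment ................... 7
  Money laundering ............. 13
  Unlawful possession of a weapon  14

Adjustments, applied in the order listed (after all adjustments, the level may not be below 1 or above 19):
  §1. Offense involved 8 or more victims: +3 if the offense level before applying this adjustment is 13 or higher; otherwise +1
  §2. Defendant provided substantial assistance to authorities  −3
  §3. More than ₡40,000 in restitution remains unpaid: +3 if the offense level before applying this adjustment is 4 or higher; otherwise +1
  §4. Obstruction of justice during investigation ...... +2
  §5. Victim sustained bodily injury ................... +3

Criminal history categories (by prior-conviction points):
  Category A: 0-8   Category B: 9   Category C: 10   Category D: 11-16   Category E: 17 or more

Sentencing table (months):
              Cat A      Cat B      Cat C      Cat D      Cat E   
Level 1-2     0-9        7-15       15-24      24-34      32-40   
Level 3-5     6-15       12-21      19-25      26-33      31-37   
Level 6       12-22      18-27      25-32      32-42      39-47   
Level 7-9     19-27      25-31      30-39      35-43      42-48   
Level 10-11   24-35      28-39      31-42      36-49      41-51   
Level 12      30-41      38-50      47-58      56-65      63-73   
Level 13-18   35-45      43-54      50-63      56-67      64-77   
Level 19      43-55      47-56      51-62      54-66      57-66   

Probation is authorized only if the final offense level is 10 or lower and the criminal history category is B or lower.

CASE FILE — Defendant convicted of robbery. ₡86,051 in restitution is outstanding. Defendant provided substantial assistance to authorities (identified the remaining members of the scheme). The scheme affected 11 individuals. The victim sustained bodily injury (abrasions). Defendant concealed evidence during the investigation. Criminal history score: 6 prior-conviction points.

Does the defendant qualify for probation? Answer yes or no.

No

Base offense level for robbery: 13.
§1 applies (level before this adjustment is 13 ≥ 13, so +3): 13 + 3 = 16.
§2 applies: 16 − 3 = 13.
§3 applies (level before this adjustment is 13 ≥ 4, so +3): 13 + 3 = 16.
§4 applies: 16 + 2 = 18.
§5 applies: 18 + 3 = 21.
Level 21 exceeds the maximum of 19; capped at 19.
Final offense level: 19.
Criminal history: 6 prior points → Category A (0-8).
Level 19 falls in the 19 band.
Grid: Level 19 × Category A = 43-55 months.
Probation check: level 19 > 10 and category A ≤ B → not eligible.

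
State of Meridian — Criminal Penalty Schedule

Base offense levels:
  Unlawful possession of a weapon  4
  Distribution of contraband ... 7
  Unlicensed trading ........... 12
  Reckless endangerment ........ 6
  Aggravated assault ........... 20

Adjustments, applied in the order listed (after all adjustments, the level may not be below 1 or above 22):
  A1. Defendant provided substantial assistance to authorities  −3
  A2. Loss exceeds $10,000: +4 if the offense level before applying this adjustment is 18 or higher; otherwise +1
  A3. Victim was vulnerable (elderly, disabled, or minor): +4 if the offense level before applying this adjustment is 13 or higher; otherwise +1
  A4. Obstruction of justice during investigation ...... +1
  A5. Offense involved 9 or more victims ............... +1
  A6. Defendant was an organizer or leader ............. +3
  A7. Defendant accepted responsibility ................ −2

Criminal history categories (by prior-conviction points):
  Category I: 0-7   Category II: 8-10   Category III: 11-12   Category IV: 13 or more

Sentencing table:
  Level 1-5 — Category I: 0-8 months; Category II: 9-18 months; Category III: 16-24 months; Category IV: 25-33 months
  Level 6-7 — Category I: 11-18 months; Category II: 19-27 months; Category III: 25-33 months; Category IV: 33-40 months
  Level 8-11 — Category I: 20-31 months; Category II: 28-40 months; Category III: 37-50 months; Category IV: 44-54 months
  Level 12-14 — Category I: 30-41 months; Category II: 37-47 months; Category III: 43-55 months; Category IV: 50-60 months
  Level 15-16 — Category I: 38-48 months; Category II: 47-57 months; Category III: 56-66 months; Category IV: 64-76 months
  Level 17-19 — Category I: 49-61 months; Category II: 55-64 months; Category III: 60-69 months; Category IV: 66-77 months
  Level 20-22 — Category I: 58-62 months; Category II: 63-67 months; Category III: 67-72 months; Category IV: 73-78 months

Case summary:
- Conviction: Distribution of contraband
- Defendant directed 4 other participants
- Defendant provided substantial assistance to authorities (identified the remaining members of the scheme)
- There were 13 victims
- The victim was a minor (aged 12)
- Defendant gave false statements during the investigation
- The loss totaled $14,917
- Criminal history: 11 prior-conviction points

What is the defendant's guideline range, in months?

Base offense level for distribution of contraband: 7.
A1 applies: 7 − 3 = 4.
A2 applies (level before this adjustment is 4 < 18, so +1): 4 + 1 = 5.
A3 applies (level before this adjustment is 5 < 13, so +1): 5 + 1 = 6.
A4 applies: 6 + 1 = 7.
A5 applies: 7 + 1 = 8.
A6 applies: 8 + 3 = 11.
A7 does not apply.
Final offense level: 11.
Criminal history: 11 prior points → Category III (11-12).
Level 11 falls in the 8-11 band.
Grid: Level 8-11 × Category III = 37-50 months.

37-50 months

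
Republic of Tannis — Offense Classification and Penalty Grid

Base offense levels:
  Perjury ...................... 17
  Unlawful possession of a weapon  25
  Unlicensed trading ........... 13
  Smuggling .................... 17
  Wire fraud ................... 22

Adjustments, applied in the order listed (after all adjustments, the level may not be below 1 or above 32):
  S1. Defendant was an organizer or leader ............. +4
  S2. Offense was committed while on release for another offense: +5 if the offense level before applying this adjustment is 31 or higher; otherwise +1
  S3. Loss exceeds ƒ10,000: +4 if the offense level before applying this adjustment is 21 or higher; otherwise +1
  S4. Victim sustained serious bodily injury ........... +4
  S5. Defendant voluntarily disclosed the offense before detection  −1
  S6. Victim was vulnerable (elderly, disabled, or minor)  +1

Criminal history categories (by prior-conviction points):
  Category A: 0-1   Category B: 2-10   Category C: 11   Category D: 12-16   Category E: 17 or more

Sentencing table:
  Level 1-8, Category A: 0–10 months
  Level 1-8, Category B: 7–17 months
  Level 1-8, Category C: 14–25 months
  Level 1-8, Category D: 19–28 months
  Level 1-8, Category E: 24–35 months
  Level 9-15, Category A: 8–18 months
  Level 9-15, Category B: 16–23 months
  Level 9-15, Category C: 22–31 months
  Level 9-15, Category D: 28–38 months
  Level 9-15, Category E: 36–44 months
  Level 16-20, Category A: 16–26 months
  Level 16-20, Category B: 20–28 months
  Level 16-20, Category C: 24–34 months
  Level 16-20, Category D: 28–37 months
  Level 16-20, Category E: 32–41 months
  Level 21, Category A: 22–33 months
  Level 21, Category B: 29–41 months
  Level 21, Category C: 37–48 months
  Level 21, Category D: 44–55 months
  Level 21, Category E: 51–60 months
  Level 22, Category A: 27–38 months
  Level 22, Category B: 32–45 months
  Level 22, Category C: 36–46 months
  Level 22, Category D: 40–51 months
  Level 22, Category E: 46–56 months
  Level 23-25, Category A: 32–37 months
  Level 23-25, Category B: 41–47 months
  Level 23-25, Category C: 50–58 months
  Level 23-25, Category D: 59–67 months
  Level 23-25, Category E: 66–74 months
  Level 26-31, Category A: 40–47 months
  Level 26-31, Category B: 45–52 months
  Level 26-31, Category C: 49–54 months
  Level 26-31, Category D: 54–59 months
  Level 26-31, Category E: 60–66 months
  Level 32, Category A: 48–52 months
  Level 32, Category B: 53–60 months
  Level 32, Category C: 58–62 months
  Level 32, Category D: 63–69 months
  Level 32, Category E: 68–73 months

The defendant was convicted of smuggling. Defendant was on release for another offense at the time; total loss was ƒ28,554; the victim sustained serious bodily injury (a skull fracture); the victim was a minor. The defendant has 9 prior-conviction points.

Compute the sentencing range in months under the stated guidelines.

Base offense level for smuggling: 17.
S1 does not apply.
S2 applies (level before this adjustment is 17 < 31, so +1): 17 + 1 = 18.
S3 applies (level before this adjustment is 18 < 21, so +1): 18 + 1 = 19.
S4 applies: 19 + 4 = 23.
S6 applies: 23 + 1 = 24.
Final offense level: 24.
Criminal history: 9 prior points → Category B (2-10).
Level 24 falls in the 23-25 band.
Grid: Level 23-25 × Category B = 41-47 months.

41-47 months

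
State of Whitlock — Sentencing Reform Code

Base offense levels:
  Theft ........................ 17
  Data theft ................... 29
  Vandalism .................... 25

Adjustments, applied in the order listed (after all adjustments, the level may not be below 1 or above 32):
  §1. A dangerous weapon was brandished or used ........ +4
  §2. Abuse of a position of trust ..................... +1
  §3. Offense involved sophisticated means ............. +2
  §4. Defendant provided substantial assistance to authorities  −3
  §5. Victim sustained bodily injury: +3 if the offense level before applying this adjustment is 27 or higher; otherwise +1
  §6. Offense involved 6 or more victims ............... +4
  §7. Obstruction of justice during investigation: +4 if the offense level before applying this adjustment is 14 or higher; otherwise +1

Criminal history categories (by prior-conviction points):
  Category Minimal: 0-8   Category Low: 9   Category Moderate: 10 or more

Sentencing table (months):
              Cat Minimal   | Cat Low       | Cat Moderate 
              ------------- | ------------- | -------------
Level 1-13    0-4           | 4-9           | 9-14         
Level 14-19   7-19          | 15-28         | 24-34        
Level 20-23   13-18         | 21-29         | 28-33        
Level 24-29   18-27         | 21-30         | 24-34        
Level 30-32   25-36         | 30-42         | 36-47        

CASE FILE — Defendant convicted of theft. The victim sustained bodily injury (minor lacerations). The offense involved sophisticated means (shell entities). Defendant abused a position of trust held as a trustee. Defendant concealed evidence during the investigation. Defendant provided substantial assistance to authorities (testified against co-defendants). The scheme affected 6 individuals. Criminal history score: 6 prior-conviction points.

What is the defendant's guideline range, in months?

18-27 months

Base offense level for theft: 17.
§2 applies: 17 + 1 = 18.
§3 applies: 18 + 2 = 20.
§4 applies: 20 − 3 = 17.
§5 applies (level before this adjustment is 17 < 27, so +1): 17 + 1 = 18.
§6 applies: 18 + 4 = 22.
§7 applies (level before this adjustment is 22 ≥ 14, so +4): 22 + 4 = 26.
Final offense level: 26.
Criminal history: 6 prior points → Category Minimal (0-8).
Level 26 falls in the 24-29 band.
Grid: Level 24-29 × Category Minimal = 18-27 months.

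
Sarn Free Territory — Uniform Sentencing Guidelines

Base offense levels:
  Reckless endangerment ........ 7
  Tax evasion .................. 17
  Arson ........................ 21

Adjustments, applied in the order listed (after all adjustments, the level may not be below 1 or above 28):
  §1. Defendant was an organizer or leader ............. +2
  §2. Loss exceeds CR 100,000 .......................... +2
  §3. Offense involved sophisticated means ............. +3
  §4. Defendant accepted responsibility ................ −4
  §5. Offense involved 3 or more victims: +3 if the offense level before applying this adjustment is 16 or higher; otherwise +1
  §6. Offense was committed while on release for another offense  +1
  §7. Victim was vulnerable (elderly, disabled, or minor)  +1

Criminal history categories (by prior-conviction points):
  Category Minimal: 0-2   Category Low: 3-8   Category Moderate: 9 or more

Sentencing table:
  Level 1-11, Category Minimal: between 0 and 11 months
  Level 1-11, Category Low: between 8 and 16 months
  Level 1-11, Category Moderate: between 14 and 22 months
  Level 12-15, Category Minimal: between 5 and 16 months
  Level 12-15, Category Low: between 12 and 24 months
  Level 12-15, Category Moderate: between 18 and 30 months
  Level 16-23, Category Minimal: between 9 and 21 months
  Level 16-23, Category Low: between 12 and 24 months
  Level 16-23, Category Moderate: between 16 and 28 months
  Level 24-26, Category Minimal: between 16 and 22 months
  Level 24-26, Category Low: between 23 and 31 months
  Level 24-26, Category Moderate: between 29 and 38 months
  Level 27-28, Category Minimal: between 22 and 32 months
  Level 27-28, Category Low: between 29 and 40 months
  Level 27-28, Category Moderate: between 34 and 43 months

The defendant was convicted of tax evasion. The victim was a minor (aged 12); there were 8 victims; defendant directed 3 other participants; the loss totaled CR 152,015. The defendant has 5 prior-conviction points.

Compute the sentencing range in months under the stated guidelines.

23-31 months

Base offense level for tax evasion: 17.
§1 applies: 17 + 2 = 19.
§2 applies: 19 + 2 = 21.
§3 does not apply.
§4 does not apply.
§5 applies (level before this adjustment is 21 ≥ 16, so +3): 21 + 3 = 24.
§7 applies: 24 + 1 = 25.
Final offense level: 25.
Criminal history: 5 prior points → Category Low (3-8).
Level 25 falls in the 24-26 band.
Grid: Level 24-26 × Category Low = 23-31 months.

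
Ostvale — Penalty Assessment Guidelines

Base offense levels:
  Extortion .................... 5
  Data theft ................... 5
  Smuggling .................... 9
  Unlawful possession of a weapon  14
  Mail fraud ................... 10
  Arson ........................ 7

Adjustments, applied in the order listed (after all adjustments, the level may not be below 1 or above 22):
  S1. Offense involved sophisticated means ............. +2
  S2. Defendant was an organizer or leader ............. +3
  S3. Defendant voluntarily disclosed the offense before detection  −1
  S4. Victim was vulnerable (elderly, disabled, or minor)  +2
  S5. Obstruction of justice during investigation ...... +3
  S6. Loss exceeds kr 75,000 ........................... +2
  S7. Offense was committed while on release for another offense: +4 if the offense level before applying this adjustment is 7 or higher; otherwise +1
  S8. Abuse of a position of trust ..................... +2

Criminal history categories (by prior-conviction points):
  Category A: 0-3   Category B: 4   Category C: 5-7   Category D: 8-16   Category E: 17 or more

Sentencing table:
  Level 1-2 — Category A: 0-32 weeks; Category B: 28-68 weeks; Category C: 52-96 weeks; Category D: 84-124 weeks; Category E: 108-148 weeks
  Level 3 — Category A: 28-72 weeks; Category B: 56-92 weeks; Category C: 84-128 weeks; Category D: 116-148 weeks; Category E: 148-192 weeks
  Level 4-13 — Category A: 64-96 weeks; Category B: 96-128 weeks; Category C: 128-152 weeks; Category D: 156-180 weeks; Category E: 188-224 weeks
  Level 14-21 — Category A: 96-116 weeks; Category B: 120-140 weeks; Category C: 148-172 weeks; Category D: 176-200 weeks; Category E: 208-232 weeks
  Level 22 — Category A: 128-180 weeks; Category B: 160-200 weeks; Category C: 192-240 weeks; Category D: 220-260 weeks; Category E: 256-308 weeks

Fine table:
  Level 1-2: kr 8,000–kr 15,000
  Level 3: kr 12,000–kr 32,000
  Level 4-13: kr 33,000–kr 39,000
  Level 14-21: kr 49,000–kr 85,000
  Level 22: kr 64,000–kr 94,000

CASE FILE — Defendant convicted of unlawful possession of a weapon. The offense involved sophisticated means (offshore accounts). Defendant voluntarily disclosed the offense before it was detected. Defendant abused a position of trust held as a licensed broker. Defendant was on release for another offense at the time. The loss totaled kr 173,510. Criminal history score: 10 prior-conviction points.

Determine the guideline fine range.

kr 64,000–kr 94,000

Base offense level for unlawful possession of a weapon: 14.
S1 applies: 14 + 2 = 16.
S2 does not apply.
S3 applies: 16 − 1 = 15.
S6 applies: 15 + 2 = 17.
S7 applies (level before this adjustment is 17 ≥ 7, so +4): 17 + 4 = 21.
S8 applies: 21 + 2 = 23.
Level 23 exceeds the maximum of 22; capped at 22.
Final offense level: 22.
Level 22 falls in the 22 band.
Fine table: Level 22 → kr 64,000–kr 94,000.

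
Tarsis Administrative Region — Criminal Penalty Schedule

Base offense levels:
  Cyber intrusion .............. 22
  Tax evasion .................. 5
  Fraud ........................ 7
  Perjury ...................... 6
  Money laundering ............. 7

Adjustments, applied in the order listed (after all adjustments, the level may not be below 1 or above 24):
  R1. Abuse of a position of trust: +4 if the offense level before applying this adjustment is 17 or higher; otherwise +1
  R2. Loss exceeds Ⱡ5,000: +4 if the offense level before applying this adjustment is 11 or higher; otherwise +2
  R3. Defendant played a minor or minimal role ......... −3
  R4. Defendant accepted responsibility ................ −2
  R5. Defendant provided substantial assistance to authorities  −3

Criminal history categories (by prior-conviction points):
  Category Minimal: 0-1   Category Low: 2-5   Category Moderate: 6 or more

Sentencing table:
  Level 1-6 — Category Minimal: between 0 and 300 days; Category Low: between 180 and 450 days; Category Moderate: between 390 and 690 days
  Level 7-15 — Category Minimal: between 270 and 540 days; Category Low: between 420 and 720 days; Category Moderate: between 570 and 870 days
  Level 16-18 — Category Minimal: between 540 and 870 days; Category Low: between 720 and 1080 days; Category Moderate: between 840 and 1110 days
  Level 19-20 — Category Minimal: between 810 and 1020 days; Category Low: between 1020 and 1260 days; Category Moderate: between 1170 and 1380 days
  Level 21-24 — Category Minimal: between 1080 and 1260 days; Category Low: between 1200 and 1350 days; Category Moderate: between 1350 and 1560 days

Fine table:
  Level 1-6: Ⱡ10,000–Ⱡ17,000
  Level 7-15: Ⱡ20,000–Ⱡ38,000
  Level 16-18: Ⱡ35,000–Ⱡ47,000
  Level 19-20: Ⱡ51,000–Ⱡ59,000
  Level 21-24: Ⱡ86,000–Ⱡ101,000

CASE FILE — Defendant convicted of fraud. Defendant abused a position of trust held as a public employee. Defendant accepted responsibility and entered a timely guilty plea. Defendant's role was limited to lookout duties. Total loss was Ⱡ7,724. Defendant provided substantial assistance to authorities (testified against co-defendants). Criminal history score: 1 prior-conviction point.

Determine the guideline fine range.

Ⱡ10,000–Ⱡ17,000

Base offense level for fraud: 7.
R1 applies (level before this adjustment is 7 < 17, so +1): 7 + 1 = 8.
R2 applies (level before this adjustment is 8 < 11, so +2): 8 + 2 = 10.
R3 applies: 10 − 3 = 7.
R4 applies: 7 − 2 = 5.
R5 applies: 5 − 3 = 2.
Final offense level: 2.
Level 2 falls in the 1-6 band.
Fine table: Level 1-6 → Ⱡ10,000–Ⱡ17,000.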